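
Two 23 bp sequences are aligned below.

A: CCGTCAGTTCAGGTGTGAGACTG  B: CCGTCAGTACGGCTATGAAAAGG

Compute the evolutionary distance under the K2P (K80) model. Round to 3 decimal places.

0.392

Of 23 sites, 3 differences are transitions and 4 are transversions, so P = 3/23 ≈ 0.130435 and Q = 4/23 ≈ 0.173913.
Under the Kimura two-parameter model, d = −½ ln(1 − 2P − Q) − ¼ ln(1 − 2Q).
1 − 2P − Q = 0.565217, giving −½ ln(0.565217) = 0.285273.
1 − 2Q = 0.652174, giving −¼ ln(0.652174) = 0.106861.
d = 0.285273 + 0.106861 = 0.392134.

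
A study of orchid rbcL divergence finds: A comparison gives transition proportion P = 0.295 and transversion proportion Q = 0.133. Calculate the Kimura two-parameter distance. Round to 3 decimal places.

0.719

Under the Kimura two-parameter model, d = −½ ln(1 − 2P − Q) − ¼ ln(1 − 2Q).
1 − 2P − Q = 0.277, giving −½ ln(0.277) = 0.641869.
1 − 2Q = 0.734, giving −¼ ln(0.734) = 0.077312.
d = 0.641869 + 0.077312 = 0.719181.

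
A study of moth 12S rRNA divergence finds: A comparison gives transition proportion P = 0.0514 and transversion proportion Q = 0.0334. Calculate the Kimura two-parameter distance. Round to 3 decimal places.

Under the Kimura two-parameter model, d = −½ ln(1 − 2P − Q) − ¼ ln(1 − 2Q).
1 − 2P − Q = 0.8638, giving −½ ln(0.8638) = 0.073207.
1 − 2Q = 0.9332, giving −¼ ln(0.9332) = 0.017284.
d = 0.073207 + 0.017284 = 0.090491.

0.090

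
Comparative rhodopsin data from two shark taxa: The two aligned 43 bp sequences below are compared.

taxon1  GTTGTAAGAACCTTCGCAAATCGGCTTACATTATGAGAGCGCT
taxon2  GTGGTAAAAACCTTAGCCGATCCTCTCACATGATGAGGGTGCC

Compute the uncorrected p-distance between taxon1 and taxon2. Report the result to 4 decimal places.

0.2791

The sequences differ at 12 of 43 positions.
p = 12/43 = 0.279069… ≈ 0.2791 (to 4 d.p.).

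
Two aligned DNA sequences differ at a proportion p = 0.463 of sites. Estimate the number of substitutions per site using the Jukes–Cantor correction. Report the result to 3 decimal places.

0.720

d = −(3/4) ln(1 − 4p/3) = −0.75 ln(1 − 0.617333) = −0.75 ln(0.382667)
  = −0.75 × (-0.960590) = 0.720443 substitutions/site.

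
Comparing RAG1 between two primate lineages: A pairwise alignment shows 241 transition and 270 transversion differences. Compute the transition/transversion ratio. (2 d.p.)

R = 241/270 = 0.892592… ≈ 0.89 (to 2 d.p.).

0.89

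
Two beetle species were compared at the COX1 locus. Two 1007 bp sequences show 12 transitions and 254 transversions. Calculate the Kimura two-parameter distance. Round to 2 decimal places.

P = 12/1007 ≈ 0.011917 and Q = 254/1007 ≈ 0.252234.
Under the Kimura two-parameter model, d = −½ ln(1 − 2P − Q) − ¼ ln(1 − 2Q).
1 − 2P − Q = 0.723932, giving −½ ln(0.723932) = 0.161529.
1 − 2Q = 0.495532, giving −¼ ln(0.495532) = 0.175531.
d = 0.161529 + 0.175531 = 0.337060.

0.34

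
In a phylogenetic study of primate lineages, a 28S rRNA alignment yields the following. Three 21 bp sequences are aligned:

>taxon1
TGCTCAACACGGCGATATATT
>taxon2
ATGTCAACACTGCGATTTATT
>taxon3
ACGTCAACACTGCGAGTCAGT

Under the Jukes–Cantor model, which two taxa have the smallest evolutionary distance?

taxon2 and taxon3

taxon1–taxon2: 5/21 differ, p = 0.238, d = 0.286.
taxon1–taxon3: 8/21 differ, p = 0.381, d = 0.532.
taxon2–taxon3: 4/21 differ, p = 0.190, d = 0.220.
The smallest distance is between taxon2 and taxon3.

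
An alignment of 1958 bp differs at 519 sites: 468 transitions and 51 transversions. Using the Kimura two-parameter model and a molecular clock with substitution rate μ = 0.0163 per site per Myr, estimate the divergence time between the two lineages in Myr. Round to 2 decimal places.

P = 468/1958 ≈ 0.239019 and Q = 51/1958 ≈ 0.026047.
Under the Kimura two-parameter model, d = −½ ln(1 − 2P − Q) − ¼ ln(1 − 2Q).
1 − 2P − Q = 0.495915, giving −½ ln(0.495915) = 0.350675.
1 − 2Q = 0.947906, giving −¼ ln(0.947906) = 0.013375.
d = 0.350675 + 0.013375 = 0.364050.
Under a molecular clock d = 2μt, so t = d/(2μ) = 0.364050 / (2 × 0.0163) = 11.17 Myr.

11.17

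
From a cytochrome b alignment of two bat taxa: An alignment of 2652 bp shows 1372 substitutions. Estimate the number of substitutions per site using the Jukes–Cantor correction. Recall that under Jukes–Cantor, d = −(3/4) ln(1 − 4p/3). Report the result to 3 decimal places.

p = 1372/2652 ≈ 0.517345.
d = −(3/4) ln(1 − 4p/3) = −0.75 ln(1 − 0.689793) = −0.75 ln(0.310207)
  = −0.75 × (-1.170515) = 0.877886 substitutions/site.

0.878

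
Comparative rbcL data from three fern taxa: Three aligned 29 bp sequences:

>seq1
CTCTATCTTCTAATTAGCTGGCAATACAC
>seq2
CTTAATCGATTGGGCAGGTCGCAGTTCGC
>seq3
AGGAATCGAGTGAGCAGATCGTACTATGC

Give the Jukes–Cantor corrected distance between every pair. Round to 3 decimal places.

seq1–seq2: 14/29 sites differ → p ≈ 0.482759, d = −0.75 ln(1 − 0.643679) = 0.773942 ≈ 0.774.
seq1–seq3: 16/29 sites differ → p ≈ 0.551724, d = −0.75 ln(1 − 0.735632) = 0.997810 ≈ 0.998.
seq2–seq3: 10/29 sites differ → p ≈ 0.344828, d = −0.75 ln(1 − 0.459771) = 0.461822 ≈ 0.462.

d(seq1,seq2) = 0.774, d(seq1,seq3) = 0.998, d(seq2,seq3) = 0.462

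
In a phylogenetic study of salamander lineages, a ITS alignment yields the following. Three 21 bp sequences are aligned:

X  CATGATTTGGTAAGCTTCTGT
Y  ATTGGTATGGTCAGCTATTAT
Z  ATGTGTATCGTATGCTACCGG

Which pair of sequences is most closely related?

X and Y

X–Y: 8/21 differ, p = 0.381, d = 0.532.
X–Z: 11/21 differ, p = 0.524, d = 0.899.
Y–Z: 9/21 differ, p = 0.429, d = 0.635.
The smallest distance is between X and Y.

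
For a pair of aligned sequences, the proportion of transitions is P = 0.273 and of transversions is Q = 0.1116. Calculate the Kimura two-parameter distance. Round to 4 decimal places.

Under the Kimura two-parameter model, d = −½ ln(1 − 2P − Q) − ¼ ln(1 − 2Q).
1 − 2P − Q = 0.3424, giving −½ ln(0.3424) = 0.535888.
1 − 2Q = 0.7768, giving −¼ ln(0.7768) = 0.063143.
d = 0.535888 + 0.063143 = 0.599031.

0.5990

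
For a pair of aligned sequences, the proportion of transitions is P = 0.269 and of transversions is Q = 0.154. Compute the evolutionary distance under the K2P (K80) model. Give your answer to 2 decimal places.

Under the Kimura two-parameter model, d = −½ ln(1 − 2P − Q) − ¼ ln(1 − 2Q).
1 − 2P − Q = 0.308, giving −½ ln(0.308) = 0.588828.
1 − 2Q = 0.692, giving −¼ ln(0.692) = 0.092042.
d = 0.588828 + 0.092042 = 0.680870.

0.68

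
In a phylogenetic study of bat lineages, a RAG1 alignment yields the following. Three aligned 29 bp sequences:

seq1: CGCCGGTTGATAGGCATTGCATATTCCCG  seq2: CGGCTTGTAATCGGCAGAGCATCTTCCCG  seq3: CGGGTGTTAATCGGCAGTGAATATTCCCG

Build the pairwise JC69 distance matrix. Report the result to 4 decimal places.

seq1–seq2: 9/29 sites differ → p ≈ 0.310345, d = −0.75 ln(1 − 0.413793) = 0.400562 ≈ 0.4006.
seq1–seq3: 7/29 sites differ → p ≈ 0.241379, d = −0.75 ln(1 − 0.321839) = 0.291278 ≈ 0.2913.
seq2–seq3: 6/29 sites differ → p ≈ 0.206897, d = −0.75 ln(1 − 0.275863) = 0.242081 ≈ 0.2421.

d(seq1,seq2) = 0.4006, d(seq1,seq3) = 0.2913, d(seq2,seq3) = 0.2421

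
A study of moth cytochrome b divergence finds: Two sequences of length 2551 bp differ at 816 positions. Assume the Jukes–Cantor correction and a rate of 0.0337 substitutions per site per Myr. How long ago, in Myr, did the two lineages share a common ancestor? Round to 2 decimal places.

p = 816/2551 ≈ 0.319875.
d = −(3/4) ln(1 − 4p/3) = −0.75 ln(1 − 0.4265) = −0.75 ln(0.5735)
  = −0.75 × (-0.555997) = 0.416998 substitutions/site.
Under a molecular clock d = 2μt, so t = d/(2μ) = 0.416998 / (2 × 0.0337) = 6.19 Myr.

6.19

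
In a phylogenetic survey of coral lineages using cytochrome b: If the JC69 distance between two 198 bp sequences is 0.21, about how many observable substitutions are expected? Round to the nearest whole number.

Invert JC69: p = (3/4)(1 − e^(−4d/3)) = 0.75 × (1 − e^(-0.28)) = 0.75 × (1 − 0.755784) = 0.183162.
Expected differing sites = pL ≈ 0.183162 × 198 = 36.266076 ≈ 36.

36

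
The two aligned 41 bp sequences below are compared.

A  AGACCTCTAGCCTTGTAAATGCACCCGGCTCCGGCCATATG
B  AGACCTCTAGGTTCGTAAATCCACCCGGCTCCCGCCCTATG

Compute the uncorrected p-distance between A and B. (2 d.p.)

0.15

The sequences differ at 6 of 41 positions (sites 11, 12, 14, 21, 33, 37).
p = 6/41 = 0.146341… ≈ 0.15 (to 2 d.p.).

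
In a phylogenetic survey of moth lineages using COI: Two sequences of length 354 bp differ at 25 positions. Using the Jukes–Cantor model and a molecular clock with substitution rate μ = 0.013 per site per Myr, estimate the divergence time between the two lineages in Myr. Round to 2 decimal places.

2.85

p = 25/354 ≈ 0.070621.
d = −(3/4) ln(1 − 4p/3) = −0.75 ln(1 − 0.094161) = −0.75 ln(0.905839)
  = −0.75 × (-0.098894) = 0.074171 substitutions/site.
Under a molecular clock d = 2μt, so t = d/(2μ) = 0.074171 / (2 × 0.013) = 2.85 Myr.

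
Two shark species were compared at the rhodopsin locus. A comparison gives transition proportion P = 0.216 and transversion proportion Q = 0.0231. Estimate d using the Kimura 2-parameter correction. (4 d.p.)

0.3154

Under the Kimura two-parameter model, d = −½ ln(1 − 2P − Q) − ¼ ln(1 − 2Q).
1 − 2P − Q = 0.5449, giving −½ ln(0.5449) = 0.303576.
1 − 2Q = 0.9538, giving −¼ ln(0.9538) = 0.011825.
d = 0.303576 + 0.011825 = 0.315401.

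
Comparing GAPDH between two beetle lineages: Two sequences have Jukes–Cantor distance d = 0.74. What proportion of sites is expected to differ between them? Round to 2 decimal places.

0.47

p = (3/4)(1 − e^(−4d/3)) = 0.75 × (1 − e^(-0.986667)) = 0.75 × (1 − 0.372817) = 0.470387.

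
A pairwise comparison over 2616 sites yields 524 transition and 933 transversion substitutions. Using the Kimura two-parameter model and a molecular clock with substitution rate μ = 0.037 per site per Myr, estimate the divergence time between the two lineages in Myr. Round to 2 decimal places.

13.79

P = 524/2616 ≈ 0.200306 and Q = 933/2616 ≈ 0.356651.
Under the Kimura two-parameter model, d = −½ ln(1 − 2P − Q) − ¼ ln(1 − 2Q).
1 − 2P − Q = 0.242737, giving −½ ln(0.242737) = 0.707888.
1 − 2Q = 0.286698, giving −¼ ln(0.286698) = 0.312331.
d = 0.707888 + 0.312331 = 1.020219.
Under a molecular clock d = 2μt, so t = d/(2μ) = 1.020219 / (2 × 0.037) = 13.79 Myr.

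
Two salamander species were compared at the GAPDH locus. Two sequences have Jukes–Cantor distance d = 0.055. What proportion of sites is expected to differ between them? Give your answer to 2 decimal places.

0.05

p = (3/4)(1 − e^(−4d/3)) = 0.75 × (1 − e^(-0.073333)) = 0.75 × (1 − 0.929291) = 0.053032.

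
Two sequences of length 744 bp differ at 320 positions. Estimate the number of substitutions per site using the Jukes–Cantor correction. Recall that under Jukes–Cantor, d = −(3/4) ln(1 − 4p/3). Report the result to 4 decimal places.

p = 320/744 ≈ 0.430108.
d = −(3/4) ln(1 − 4p/3) = −0.75 ln(1 − 0.573477) = −0.75 ln(0.426523)
  = −0.75 × (-0.852089) = 0.639067 substitutions/site.

0.6391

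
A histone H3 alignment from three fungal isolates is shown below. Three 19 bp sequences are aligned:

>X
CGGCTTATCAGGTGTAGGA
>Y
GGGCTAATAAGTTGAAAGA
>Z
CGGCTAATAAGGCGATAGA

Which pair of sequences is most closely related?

Y and Z

X–Y: 6/19 differ, p = 0.316, d = 0.410.
X–Z: 6/19 differ, p = 0.316, d = 0.410.
Y–Z: 4/19 differ, p = 0.211, d = 0.247.
The smallest distance is between Y and Z.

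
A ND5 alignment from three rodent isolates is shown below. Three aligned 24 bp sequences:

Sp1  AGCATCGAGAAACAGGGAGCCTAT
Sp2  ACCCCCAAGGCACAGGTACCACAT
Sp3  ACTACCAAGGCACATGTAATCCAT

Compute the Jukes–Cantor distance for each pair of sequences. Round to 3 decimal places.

d(Sp1,Sp2) = 0.608, d(Sp1,Sp3) = 0.708, d(Sp2,Sp3) = 0.304

Sp1–Sp2: 10/24 sites differ → p ≈ 0.416667, d = −0.75 ln(1 − 0.555556) = 0.608198 ≈ 0.608.
Sp1–Sp3: 11/24 sites differ → p ≈ 0.458333, d = −0.75 ln(1 − 0.611111) = 0.708346 ≈ 0.708.
Sp2–Sp3: 6/24 sites differ → p = 0.25, d = −0.75 ln(1 − 0.333333) = 0.304098 ≈ 0.304.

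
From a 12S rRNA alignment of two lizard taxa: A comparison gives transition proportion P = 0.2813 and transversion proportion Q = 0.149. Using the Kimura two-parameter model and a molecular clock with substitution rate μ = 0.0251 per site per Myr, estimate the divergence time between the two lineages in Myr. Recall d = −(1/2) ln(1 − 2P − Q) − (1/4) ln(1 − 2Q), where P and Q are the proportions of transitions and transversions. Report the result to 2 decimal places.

14.15

Under the Kimura two-parameter model, d = −½ ln(1 − 2P − Q) − ¼ ln(1 − 2Q).
1 − 2P − Q = 0.2884, giving −½ ln(0.2884) = 0.621703.
1 − 2Q = 0.702, giving −¼ ln(0.702) = 0.088455.
d = 0.621703 + 0.088455 = 0.710158.
Under a molecular clock d = 2μt, so t = d/(2μ) = 0.710158 / (2 × 0.0251) = 14.15 Myr.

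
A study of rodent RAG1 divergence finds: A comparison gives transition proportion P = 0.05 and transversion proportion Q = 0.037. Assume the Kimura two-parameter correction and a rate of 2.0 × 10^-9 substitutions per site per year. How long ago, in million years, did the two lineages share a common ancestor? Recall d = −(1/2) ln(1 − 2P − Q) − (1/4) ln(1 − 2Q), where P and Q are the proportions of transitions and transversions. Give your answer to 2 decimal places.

Under the Kimura two-parameter model, d = −½ ln(1 − 2P − Q) − ¼ ln(1 − 2Q).
1 − 2P − Q = 0.863, giving −½ ln(0.863) = 0.073670.
1 − 2Q = 0.926, giving −¼ ln(0.926) = 0.019220.
d = 0.073670 + 0.019220 = 0.092890.
Under a molecular clock d = 2μt, so t = d/(2μ) = 0.092890 / (2 × 2.0 × 10^-9) = 23.22 million years.

23.22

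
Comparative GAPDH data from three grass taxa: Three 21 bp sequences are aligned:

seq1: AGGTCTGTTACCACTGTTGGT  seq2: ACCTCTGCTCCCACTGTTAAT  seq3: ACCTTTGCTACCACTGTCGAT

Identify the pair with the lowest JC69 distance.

seq2 and seq3

seq1–seq2: 6/21 differ, p = 0.286, d = 0.360.
seq1–seq3: 6/21 differ, p = 0.286, d = 0.360.
seq2–seq3: 4/21 differ, p = 0.190, d = 0.220.
The smallest distance is between seq2 and seq3.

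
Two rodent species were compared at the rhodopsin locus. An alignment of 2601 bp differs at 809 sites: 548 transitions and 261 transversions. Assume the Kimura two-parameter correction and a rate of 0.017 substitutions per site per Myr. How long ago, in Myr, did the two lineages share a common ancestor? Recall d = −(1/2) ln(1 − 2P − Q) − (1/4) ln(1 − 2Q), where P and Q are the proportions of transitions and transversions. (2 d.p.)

P = 548/2601 ≈ 0.210688 and Q = 261/2601 ≈ 0.100346.
Under the Kimura two-parameter model, d = −½ ln(1 − 2P − Q) − ¼ ln(1 − 2Q).
1 − 2P − Q = 0.478278, giving −½ ln(0.478278) = 0.368782.
1 − 2Q = 0.799308, giving −¼ ln(0.799308) = 0.056002.
d = 0.368782 + 0.056002 = 0.424784.
Under a molecular clock d = 2μt, so t = d/(2μ) = 0.424784 / (2 × 0.017) = 12.49 Myr.

12.49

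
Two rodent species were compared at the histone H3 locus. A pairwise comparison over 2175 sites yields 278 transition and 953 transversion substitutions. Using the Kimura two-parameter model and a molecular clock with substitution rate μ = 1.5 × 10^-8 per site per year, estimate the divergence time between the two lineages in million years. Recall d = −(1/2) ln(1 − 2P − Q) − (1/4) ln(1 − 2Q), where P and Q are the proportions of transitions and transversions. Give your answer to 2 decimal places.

P = 278/2175 ≈ 0.127816 and Q = 953/2175 ≈ 0.438161.
Under the Kimura two-parameter model, d = −½ ln(1 − 2P − Q) − ¼ ln(1 − 2Q).
1 − 2P − Q = 0.306207, giving −½ ln(0.306207) = 0.591747.
1 − 2Q = 0.123678, giving −¼ ln(0.123678) = 0.522518.
d = 0.591747 + 0.522518 = 1.114265.
Under a molecular clock d = 2μt, so t = d/(2μ) = 1.114265 / (2 × 1.5 × 10^-8) = 37.14 million years.

37.14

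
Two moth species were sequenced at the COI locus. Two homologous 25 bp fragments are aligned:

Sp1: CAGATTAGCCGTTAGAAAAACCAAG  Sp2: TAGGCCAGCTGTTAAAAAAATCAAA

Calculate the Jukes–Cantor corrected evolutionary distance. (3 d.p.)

0.417

The sequences differ at 8 of 25 sites (1, 4, 5, 6, 10, 15, 21, 25), so p = 8/25 = 0.32.
d = −(3/4) ln(1 − 4p/3) = −0.75 ln(1 − 0.426667) = −0.75 ln(0.573333)
  = −0.75 × (-0.556289) = 0.417217 substitutions/site.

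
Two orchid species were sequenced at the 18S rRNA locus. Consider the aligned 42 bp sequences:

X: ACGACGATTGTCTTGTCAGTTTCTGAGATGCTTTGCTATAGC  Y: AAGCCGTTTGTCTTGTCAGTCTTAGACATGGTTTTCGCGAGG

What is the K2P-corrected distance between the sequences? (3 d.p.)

0.406

Of 42 sites, 2 differences are transitions and 11 are transversions, so P = 2/42 ≈ 0.047619 and Q = 11/42 ≈ 0.261905.
Under the Kimura two-parameter model, d = −½ ln(1 − 2P − Q) − ¼ ln(1 − 2Q).
1 − 2P − Q = 0.642857, giving −½ ln(0.642857) = 0.220916.
1 − 2Q = 0.47619, giving −¼ ln(0.47619) = 0.185485.
d = 0.220916 + 0.185485 = 0.406401.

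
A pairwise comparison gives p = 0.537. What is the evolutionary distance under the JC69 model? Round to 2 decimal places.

d = −(3/4) ln(1 − 4p/3) = −0.75 ln(1 − 0.716) = −0.75 ln(0.284)
  = −0.75 × (-1.258781) = 0.944086 substitutions/site.

0.94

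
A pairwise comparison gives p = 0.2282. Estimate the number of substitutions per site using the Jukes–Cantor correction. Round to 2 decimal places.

d = −(3/4) ln(1 − 4p/3) = −0.75 ln(1 − 0.304267) = −0.75 ln(0.695733)
  = −0.75 × (-0.362789) = 0.272092 substitutions/site.

0.27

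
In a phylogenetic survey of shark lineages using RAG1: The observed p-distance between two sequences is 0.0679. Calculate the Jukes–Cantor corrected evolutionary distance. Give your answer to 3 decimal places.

d = −(3/4) ln(1 − 4p/3) = −0.75 ln(1 − 0.090533) = −0.75 ln(0.909467)
  = −0.75 × (-0.094897) = 0.071173 substitutions/site.

0.071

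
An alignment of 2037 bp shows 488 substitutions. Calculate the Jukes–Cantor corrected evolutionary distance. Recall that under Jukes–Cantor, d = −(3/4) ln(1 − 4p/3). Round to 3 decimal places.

p = 488/2037 ≈ 0.239568.
d = −(3/4) ln(1 − 4p/3) = −0.75 ln(1 − 0.319424) = −0.75 ln(0.680576)
  = −0.75 × (-0.384816) = 0.288612 substitutions/site.

0.289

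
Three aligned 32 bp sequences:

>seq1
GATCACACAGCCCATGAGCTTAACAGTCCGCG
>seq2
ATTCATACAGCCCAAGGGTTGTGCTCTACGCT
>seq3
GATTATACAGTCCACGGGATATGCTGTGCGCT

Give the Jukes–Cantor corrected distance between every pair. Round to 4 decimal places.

d(seq1,seq2) = 0.5851, d(seq1,seq3) = 0.5199, d(seq2,seq3) = 0.3525

seq1–seq2: 13/32 sites differ → p = 0.40625, d = −0.75 ln(1 − 0.541667) = 0.585119 ≈ 0.5851.
seq1–seq3: 12/32 sites differ → p = 0.375, d = −0.75 ln(1 − 0.5) = 0.519860 ≈ 0.5199.
seq2–seq3: 9/32 sites differ → p = 0.28125, d = −0.75 ln(1 − 0.375) = 0.352503 ≈ 0.3525.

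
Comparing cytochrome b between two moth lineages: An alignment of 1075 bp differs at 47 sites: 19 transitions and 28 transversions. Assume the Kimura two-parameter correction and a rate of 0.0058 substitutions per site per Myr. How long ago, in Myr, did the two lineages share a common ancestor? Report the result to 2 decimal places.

P = 19/1075 ≈ 0.017674 and Q = 28/1075 ≈ 0.026047.
Under the Kimura two-parameter model, d = −½ ln(1 − 2P − Q) − ¼ ln(1 − 2Q).
1 − 2P − Q = 0.938605, giving −½ ln(0.938605) = 0.031680.
1 − 2Q = 0.947906, giving −¼ ln(0.947906) = 0.013375.
d = 0.031680 + 0.013375 = 0.045055.
Under a molecular clock d = 2μt, so t = d/(2μ) = 0.045055 / (2 × 0.0058) = 3.88 Myr.

3.88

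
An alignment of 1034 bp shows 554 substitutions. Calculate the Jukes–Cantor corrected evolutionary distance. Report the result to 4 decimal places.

p = 554/1034 ≈ 0.535783.
d = −(3/4) ln(1 − 4p/3) = −0.75 ln(1 − 0.714377) = −0.75 ln(0.285623)
  = −0.75 × (-1.253083) = 0.939812 substitutions/site.

0.9398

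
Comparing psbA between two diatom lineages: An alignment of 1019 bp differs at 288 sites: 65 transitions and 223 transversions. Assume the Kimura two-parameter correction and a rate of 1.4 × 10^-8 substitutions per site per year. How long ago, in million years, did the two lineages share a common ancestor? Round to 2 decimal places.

P = 65/1019 ≈ 0.063788 and Q = 223/1019 ≈ 0.218842.
Under the Kimura two-parameter model, d = −½ ln(1 − 2P − Q) − ¼ ln(1 − 2Q).
1 − 2P − Q = 0.653582, giving −½ ln(0.653582) = 0.212644.
1 − 2Q = 0.562316, giving −¼ ln(0.562316) = 0.143923.
d = 0.212644 + 0.143923 = 0.356567.
Under a molecular clock d = 2μt, so t = d/(2μ) = 0.356567 / (2 × 1.4 × 10^-8) = 12.73 million years.

12.73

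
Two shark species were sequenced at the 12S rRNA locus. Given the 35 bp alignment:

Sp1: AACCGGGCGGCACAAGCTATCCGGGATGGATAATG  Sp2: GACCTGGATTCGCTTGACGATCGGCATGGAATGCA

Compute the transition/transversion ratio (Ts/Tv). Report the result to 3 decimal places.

0.727

Transitions are A↔G and C↔T; transversions are all other mismatches.
Transitions: 8. Transversions: 11.
R = 8/11 = 0.727272… ≈ 0.727 (to 3 d.p.).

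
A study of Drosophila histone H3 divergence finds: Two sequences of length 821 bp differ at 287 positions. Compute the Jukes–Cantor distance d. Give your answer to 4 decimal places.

p = 287/821 ≈ 0.349574.
d = −(3/4) ln(1 − 4p/3) = −0.75 ln(1 − 0.466099) = −0.75 ln(0.533901)
  = −0.75 × (-0.627545) = 0.470659 substitutions/site.

0.4707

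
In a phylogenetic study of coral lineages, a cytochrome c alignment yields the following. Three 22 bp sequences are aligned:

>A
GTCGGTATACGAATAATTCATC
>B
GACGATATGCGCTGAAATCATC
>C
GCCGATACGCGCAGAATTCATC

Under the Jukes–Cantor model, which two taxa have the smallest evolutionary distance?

A–B: 7/22 differ, p = 0.318, d = 0.414.
A–C: 6/22 differ, p = 0.273, d = 0.339.
B–C: 4/22 differ, p = 0.182, d = 0.208.
The smallest distance is between B and C.

B and C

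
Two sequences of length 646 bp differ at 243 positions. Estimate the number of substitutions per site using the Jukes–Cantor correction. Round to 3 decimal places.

p = 243/646 ≈ 0.376161.
d = −(3/4) ln(1 − 4p/3) = −0.75 ln(1 − 0.501548) = −0.75 ln(0.498452)
  = −0.75 × (-0.696248) = 0.522186 substitutions/site.

0.522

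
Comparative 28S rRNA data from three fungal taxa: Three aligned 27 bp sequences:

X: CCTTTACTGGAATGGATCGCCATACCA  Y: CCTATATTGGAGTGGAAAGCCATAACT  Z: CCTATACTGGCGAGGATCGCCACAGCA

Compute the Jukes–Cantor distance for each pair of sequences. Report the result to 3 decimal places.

d(X,Y) = 0.318, d(X,Z) = 0.264, d(Y,Z) = 0.377

X–Y: 7/27 sites differ → p ≈ 0.259259, d = −0.75 ln(1 − 0.345679) = 0.318118 ≈ 0.318.
X–Z: 6/27 sites differ → p ≈ 0.222222, d = −0.75 ln(1 − 0.296296) = 0.263548 ≈ 0.264.
Y–Z: 8/27 sites differ → p ≈ 0.296296, d = −0.75 ln(1 − 0.395061) = 0.376971 ≈ 0.377.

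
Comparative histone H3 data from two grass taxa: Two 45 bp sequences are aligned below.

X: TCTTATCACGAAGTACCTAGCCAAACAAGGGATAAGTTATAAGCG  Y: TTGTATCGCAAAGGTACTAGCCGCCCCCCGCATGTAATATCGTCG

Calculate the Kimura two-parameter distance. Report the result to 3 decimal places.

0.730

Of 45 sites, 7 differences are transitions and 14 are transversions, so P = 7/45 ≈ 0.155556 and Q = 14/45 ≈ 0.311111.
Under the Kimura two-parameter model, d = −½ ln(1 − 2P − Q) − ¼ ln(1 − 2Q).
1 − 2P − Q = 0.377777, giving −½ ln(0.377777) = 0.486726.
1 − 2Q = 0.377778, giving −¼ ln(0.377778) = 0.243362.
d = 0.486726 + 0.243362 = 0.730088.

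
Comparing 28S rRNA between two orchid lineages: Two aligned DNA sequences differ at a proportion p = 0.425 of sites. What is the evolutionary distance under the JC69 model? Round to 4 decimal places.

d = −(3/4) ln(1 − 4p/3) = −0.75 ln(1 − 0.566667) = −0.75 ln(0.433333)
  = −0.75 × (-0.836249) = 0.627187 substitutions/site.

0.6272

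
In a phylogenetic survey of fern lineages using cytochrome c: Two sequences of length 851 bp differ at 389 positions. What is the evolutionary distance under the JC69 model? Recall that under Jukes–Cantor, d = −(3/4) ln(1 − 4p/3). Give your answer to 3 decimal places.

0.705

p = 389/851 ≈ 0.457109.
d = −(3/4) ln(1 − 4p/3) = −0.75 ln(1 − 0.609479) = −0.75 ln(0.390521)
  = −0.75 × (-0.940274) = 0.705206 substitutions/site.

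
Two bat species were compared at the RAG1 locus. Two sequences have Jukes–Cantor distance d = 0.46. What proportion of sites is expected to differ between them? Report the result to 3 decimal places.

0.344

p = (3/4)(1 − e^(−4d/3)) = 0.75 × (1 − e^(-0.613333)) = 0.75 × (1 − 0.541543) = 0.343843.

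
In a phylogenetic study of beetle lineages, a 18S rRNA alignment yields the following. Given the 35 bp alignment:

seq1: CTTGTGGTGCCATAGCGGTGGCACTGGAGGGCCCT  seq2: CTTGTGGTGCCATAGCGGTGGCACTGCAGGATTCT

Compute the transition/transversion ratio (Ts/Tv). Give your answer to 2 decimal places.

Transitions are A↔G and C↔T; transversions are all other mismatches.
Transitions: 3. Transversions: 1.
R = 3/1 = 3.00.

3.00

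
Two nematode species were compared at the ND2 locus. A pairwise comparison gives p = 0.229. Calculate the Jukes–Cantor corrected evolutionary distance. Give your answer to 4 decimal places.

0.2732

d = −(3/4) ln(1 − 4p/3) = −0.75 ln(1 − 0.305333) = −0.75 ln(0.694667)
  = −0.75 × (-0.364323) = 0.273242 substitutions/site.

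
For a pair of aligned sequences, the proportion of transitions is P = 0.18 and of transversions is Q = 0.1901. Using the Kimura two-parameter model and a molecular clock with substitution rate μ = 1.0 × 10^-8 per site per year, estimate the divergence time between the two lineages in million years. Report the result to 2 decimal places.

Under the Kimura two-parameter model, d = −½ ln(1 − 2P − Q) − ¼ ln(1 − 2Q).
1 − 2P − Q = 0.4499, giving −½ ln(0.4499) = 0.399365.
1 − 2Q = 0.6198, giving −¼ ln(0.6198) = 0.119590.
d = 0.399365 + 0.119590 = 0.518955.
Under a molecular clock d = 2μt, so t = d/(2μ) = 0.518955 / (2 × 1.0 × 10^-8) = 25.95 million years.

25.95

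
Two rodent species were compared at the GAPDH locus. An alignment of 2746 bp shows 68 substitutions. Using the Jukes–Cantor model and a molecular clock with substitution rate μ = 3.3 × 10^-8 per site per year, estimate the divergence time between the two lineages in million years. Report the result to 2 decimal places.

p = 68/2746 ≈ 0.024763.
d = −(3/4) ln(1 − 4p/3) = −0.75 ln(1 − 0.033017) = −0.75 ln(0.966983)
  = −0.75 × (-0.033574) = 0.025181 substitutions/site.
Under a molecular clock d = 2μt, so t = d/(2μ) = 0.025181 / (2 × 3.3 × 10^-8) = 0.38 million years.

0.38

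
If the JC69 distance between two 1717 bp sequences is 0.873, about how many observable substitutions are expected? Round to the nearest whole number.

Invert JC69: p = (3/4)(1 − e^(−4d/3)) = 0.75 × (1 − e^(-1.164)) = 0.75 × (1 − 0.312235) = 0.515824.
Expected differing sites = pL ≈ 0.515824 × 1717 = 885.669808 ≈ 886.

886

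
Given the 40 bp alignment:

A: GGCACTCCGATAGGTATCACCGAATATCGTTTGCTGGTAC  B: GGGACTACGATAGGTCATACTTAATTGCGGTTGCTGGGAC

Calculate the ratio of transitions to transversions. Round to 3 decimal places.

0.222

Transitions are A↔G and C↔T; transversions are all other mismatches.
Transitions: 2. Transversions: 9.
R = 2/9 = 0.222222… ≈ 0.222 (to 3 d.p.).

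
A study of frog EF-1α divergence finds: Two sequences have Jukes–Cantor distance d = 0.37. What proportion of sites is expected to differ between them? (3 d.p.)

p = (3/4)(1 − e^(−4d/3)) = 0.75 × (1 − e^(-0.493333)) = 0.75 × (1 − 0.610588) = 0.292059.

0.292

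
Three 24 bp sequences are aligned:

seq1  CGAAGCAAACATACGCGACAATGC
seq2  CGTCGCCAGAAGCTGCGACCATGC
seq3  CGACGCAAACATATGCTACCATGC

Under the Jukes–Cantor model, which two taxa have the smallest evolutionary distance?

seq1 and seq3

seq1–seq2: 9/24 differ, p = 0.375, d = 0.520.
seq1–seq3: 4/24 differ, p = 0.167, d = 0.188.
seq2–seq3: 7/24 differ, p = 0.292, d = 0.369.
The smallest distance is between seq1 and seq3.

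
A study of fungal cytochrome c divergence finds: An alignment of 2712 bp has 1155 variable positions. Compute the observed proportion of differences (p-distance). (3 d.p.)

p = 1155/2712 = 0.425884… ≈ 0.426 (to 3 d.p.).

0.426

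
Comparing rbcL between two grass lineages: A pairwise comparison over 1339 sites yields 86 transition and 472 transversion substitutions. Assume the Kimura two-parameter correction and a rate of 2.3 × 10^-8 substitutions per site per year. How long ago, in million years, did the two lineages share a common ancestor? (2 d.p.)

P = 86/1339 ≈ 0.064227 and Q = 472/1339 ≈ 0.352502.
Under the Kimura two-parameter model, d = −½ ln(1 − 2P − Q) − ¼ ln(1 − 2Q).
1 − 2P − Q = 0.519044, giving −½ ln(0.519044) = 0.327883.
1 − 2Q = 0.294996, giving −¼ ln(0.294996) = 0.305198.
d = 0.327883 + 0.305198 = 0.633081.
Under a molecular clock d = 2μt, so t = d/(2μ) = 0.633081 / (2 × 2.3 × 10^-8) = 13.76 million years.

13.76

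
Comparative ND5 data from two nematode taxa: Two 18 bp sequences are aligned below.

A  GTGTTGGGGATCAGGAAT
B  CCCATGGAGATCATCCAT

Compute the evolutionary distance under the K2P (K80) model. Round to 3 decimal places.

Of 18 sites, 2 differences are transitions and 6 are transversions, so P = 2/18 ≈ 0.111111 and Q = 6/18 ≈ 0.333333.
Under the Kimura two-parameter model, d = −½ ln(1 − 2P − Q) − ¼ ln(1 − 2Q).
1 − 2P − Q = 0.444445, giving −½ ln(0.444445) = 0.405464.
1 − 2Q = 0.333334, giving −¼ ln(0.333334) = 0.274653.
d = 0.405464 + 0.274653 = 0.680117.

0.680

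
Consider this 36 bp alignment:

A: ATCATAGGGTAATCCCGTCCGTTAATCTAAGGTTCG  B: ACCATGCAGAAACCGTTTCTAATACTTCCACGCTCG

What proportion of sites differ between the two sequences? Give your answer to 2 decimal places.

The sequences differ at 18 of 36 positions.
p = 18/36 = 0.50.

0.50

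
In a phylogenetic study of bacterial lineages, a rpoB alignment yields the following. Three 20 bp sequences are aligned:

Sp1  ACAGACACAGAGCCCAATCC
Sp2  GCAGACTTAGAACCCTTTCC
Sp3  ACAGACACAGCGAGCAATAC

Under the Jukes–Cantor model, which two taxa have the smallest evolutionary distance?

Sp1–Sp2: 6/20 differ, p = 0.300, d = 0.383.
Sp1–Sp3: 4/20 differ, p = 0.200, d = 0.233.
Sp2–Sp3: 10/20 differ, p = 0.500, d = 0.824.
The smallest distance is between Sp1 and Sp3.

Sp1 and Sp3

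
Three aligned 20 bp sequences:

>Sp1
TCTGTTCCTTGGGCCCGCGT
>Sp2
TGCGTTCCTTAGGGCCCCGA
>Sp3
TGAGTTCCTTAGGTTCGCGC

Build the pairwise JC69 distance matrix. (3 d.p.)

d(Sp1,Sp2) = 0.383, d(Sp1,Sp3) = 0.383, d(Sp2,Sp3) = 0.304

Sp1–Sp2: 6/20 sites differ → p = 0.3, d = −0.75 ln(1 − 0.4) = 0.383119 ≈ 0.383.
Sp1–Sp3: 6/20 sites differ → p = 0.3, d = −0.75 ln(1 − 0.4) = 0.383119 ≈ 0.383.
Sp2–Sp3: 5/20 sites differ → p = 0.25, d = −0.75 ln(1 − 0.333333) = 0.304098 ≈ 0.304.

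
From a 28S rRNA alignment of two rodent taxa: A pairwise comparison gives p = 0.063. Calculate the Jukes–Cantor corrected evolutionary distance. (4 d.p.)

d = −(3/4) ln(1 − 4p/3) = −0.75 ln(1 − 0.084) = −0.75 ln(0.916)
  = −0.75 × (-0.087739) = 0.065804 substitutions/site.

0.0658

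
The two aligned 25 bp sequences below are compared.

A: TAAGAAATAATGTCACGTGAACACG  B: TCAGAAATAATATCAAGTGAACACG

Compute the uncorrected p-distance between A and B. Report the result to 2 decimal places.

The sequences differ at 3 of 25 positions (sites 2, 12, 16).
p = 3/25 = 0.12.

0.12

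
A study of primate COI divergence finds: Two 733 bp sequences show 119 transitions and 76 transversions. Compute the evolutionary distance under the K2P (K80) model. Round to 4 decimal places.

0.3377

P = 119/733 ≈ 0.162347 and Q = 76/733 ≈ 0.103683.
Under the Kimura two-parameter model, d = −½ ln(1 − 2P − Q) − ¼ ln(1 − 2Q).
1 − 2P − Q = 0.571623, giving −½ ln(0.571623) = 0.279638.
1 − 2Q = 0.792634, giving −¼ ln(0.792634) = 0.058098.
d = 0.279638 + 0.058098 = 0.337736.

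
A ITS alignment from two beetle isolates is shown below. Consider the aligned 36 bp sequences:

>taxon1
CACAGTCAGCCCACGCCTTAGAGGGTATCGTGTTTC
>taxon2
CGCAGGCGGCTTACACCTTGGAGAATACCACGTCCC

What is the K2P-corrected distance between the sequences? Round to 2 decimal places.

0.71

Of 36 sites, 13 differences are transitions and 1 are transversions, so P = 13/36 ≈ 0.361111 and Q = 1/36 ≈ 0.027778.
Under the Kimura two-parameter model, d = −½ ln(1 − 2P − Q) − ¼ ln(1 − 2Q).
1 − 2P − Q = 0.25, giving −½ ln(0.25) = 0.693147.
1 − 2Q = 0.944444, giving −¼ ln(0.944444) = 0.014290.
d = 0.693147 + 0.014290 = 0.707437.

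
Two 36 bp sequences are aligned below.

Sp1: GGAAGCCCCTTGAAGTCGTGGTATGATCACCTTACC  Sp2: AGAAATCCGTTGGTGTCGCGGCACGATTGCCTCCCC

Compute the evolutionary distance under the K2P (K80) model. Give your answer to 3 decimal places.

0.555

Of 36 sites, 10 differences are transitions and 3 are transversions, so P = 10/36 ≈ 0.277778 and Q = 3/36 ≈ 0.083333.
Under the Kimura two-parameter model, d = −½ ln(1 − 2P − Q) − ¼ ln(1 − 2Q).
1 − 2P − Q = 0.361111, giving −½ ln(0.361111) = 0.509285.
1 − 2Q = 0.833334, giving −¼ ln(0.833334) = 0.045580.
d = 0.509285 + 0.045580 = 0.554865.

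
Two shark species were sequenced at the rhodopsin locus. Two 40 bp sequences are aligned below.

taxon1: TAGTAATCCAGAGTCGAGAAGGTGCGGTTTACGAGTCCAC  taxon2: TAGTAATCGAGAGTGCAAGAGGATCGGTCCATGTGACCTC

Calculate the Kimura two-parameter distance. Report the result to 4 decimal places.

0.4266

Of 40 sites, 5 differences are transitions and 8 are transversions, so P = 5/40 = 0.125 and Q = 8/40 = 0.2.
Under the Kimura two-parameter model, d = −½ ln(1 − 2P − Q) − ¼ ln(1 − 2Q).
1 − 2P − Q = 0.55, giving −½ ln(0.55) = 0.298919.
1 − 2Q = 0.6, giving −¼ ln(0.6) = 0.127706.
d = 0.298919 + 0.127706 = 0.426625.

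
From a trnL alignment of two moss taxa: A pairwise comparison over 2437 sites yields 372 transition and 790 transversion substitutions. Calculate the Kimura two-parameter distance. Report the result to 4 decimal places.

P = 372/2437 ≈ 0.152647 and Q = 790/2437 ≈ 0.324169.
Under the Kimura two-parameter model, d = −½ ln(1 − 2P − Q) − ¼ ln(1 − 2Q).
1 − 2P − Q = 0.370537, giving −½ ln(0.370537) = 0.496401.
1 − 2Q = 0.351662, giving −¼ ln(0.351662) = 0.261271.
d = 0.496401 + 0.261271 = 0.757672.

0.7577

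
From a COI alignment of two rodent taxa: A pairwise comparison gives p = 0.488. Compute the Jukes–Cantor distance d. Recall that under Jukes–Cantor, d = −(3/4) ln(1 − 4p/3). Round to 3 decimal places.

0.789

d = −(3/4) ln(1 − 4p/3) = −0.75 ln(1 − 0.650667) = −0.75 ln(0.349333)
  = −0.75 × (-1.051730) = 0.788798 substitutions/site.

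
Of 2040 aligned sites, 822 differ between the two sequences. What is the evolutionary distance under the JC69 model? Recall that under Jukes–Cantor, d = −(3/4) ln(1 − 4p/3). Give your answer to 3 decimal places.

0.578

p = 822/2040 ≈ 0.402941.
d = −(3/4) ln(1 − 4p/3) = −0.75 ln(1 − 0.537255) = −0.75 ln(0.462745)
  = −0.75 × (-0.770579) = 0.577934 substitutions/site.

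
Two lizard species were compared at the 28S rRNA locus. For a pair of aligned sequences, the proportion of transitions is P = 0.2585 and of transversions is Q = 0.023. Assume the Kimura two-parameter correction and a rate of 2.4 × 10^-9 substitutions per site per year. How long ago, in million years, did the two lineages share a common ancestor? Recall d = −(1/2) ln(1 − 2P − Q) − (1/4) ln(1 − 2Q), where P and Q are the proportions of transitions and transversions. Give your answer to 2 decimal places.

Under the Kimura two-parameter model, d = −½ ln(1 − 2P − Q) − ¼ ln(1 − 2Q).
1 − 2P − Q = 0.46, giving −½ ln(0.46) = 0.388264.
1 − 2Q = 0.954, giving −¼ ln(0.954) = 0.011773.
d = 0.388264 + 0.011773 = 0.400037.
Under a molecular clock d = 2μt, so t = d/(2μ) = 0.400037 / (2 × 2.4 × 10^-9) = 83.34 million years.

83.34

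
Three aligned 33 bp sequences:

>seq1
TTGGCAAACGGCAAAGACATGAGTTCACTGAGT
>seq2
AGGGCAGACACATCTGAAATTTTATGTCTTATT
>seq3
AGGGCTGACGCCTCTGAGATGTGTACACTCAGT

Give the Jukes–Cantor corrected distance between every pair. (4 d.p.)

seq1–seq2: 18/33 sites differ → p ≈ 0.545455, d = −0.75 ln(1 − 0.727273) = 0.974463 ≈ 0.9745.
seq1–seq3: 12/33 sites differ → p ≈ 0.363636, d = −0.75 ln(1 − 0.484848) = 0.497470 ≈ 0.4975.
seq2–seq3: 12/33 sites differ → p ≈ 0.363636, d = −0.75 ln(1 − 0.484848) = 0.497470 ≈ 0.4975.

d(seq1,seq2) = 0.9745, d(seq1,seq3) = 0.4975, d(seq2,seq3) = 0.4975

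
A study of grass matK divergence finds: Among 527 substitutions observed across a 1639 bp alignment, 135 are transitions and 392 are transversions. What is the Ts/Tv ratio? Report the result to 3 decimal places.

0.344

R = 135/392 = 0.344387… ≈ 0.344 (to 3 d.p.).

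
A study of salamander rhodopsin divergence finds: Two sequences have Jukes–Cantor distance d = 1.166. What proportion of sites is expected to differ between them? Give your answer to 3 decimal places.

0.592

p = (3/4)(1 − e^(−4d/3)) = 0.75 × (1 − e^(-1.554667)) = 0.75 × (1 − 0.211260) = 0.591555.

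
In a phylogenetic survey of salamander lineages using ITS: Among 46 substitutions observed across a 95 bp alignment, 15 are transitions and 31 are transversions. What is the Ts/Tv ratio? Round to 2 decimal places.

0.48

R = 15/31 = 0.483870… ≈ 0.48 (to 2 d.p.).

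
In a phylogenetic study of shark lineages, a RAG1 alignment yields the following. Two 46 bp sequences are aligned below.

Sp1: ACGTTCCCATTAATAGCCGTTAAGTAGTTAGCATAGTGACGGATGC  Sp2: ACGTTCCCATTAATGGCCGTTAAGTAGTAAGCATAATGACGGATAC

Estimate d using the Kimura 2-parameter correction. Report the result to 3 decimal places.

0.094

Of 46 sites, 3 differences are transitions and 1 are transversions, so P = 3/46 ≈ 0.065217 and Q = 1/46 ≈ 0.021739.
Under the Kimura two-parameter model, d = −½ ln(1 − 2P − Q) − ¼ ln(1 − 2Q).
1 − 2P − Q = 0.847827, giving −½ ln(0.847827) = 0.082539.
1 − 2Q = 0.956522, giving −¼ ln(0.956522) = 0.011113.
d = 0.082539 + 0.011113 = 0.093652.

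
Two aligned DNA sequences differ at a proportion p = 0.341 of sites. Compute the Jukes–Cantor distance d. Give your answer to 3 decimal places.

0.455

d = −(3/4) ln(1 − 4p/3) = −0.75 ln(1 − 0.454667) = −0.75 ln(0.545333)
  = −0.75 × (-0.606359) = 0.454769 substitutions/site.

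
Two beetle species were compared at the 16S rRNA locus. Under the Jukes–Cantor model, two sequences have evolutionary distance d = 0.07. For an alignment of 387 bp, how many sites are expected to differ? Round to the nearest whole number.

26

Invert JC69: p = (3/4)(1 − e^(−4d/3)) = 0.75 × (1 − e^(-0.093333)) = 0.75 × (1 − 0.910890) = 0.066833.
Expected differing sites = pL ≈ 0.066833 × 387 = 25.864371 ≈ 26.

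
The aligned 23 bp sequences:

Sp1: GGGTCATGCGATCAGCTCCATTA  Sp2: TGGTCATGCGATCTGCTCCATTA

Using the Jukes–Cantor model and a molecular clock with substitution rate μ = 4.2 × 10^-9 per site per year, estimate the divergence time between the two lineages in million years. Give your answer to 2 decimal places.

The sequences differ at 2 of 23 sites (1, 14), so p = 2/23 ≈ 0.086957.
d = −(3/4) ln(1 − 4p/3) = −0.75 ln(1 − 0.115943) = −0.75 ln(0.884057)
  = −0.75 × (-0.123234) = 0.092426 substitutions/site.
Under a molecular clock d = 2μt, so t = d/(2μ) = 0.092426 / (2 × 4.2 × 10^-9) = 11.00 million years.

11.00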